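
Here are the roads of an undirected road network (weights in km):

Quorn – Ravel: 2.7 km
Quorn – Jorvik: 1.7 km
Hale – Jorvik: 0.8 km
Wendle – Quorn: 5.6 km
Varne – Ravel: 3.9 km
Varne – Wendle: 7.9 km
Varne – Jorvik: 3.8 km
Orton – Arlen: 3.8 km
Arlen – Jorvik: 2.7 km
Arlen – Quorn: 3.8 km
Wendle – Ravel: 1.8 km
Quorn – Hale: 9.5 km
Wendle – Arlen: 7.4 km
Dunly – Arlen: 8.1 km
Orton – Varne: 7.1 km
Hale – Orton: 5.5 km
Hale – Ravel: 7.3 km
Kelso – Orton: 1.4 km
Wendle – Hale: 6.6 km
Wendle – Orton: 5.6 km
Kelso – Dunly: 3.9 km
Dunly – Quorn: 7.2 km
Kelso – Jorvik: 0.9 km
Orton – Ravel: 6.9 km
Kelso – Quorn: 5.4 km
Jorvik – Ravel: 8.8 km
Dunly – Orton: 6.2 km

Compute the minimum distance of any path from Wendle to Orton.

5.6 km

Running Dijkstra from Wendle:
Wendle: 0
Ravel: 1.8  (via Wendle)
Quorn: 4.5  (via Ravel)
Orton: 5.6  (via Wendle)
Shortest route: Wendle → Orton = 5.6 km.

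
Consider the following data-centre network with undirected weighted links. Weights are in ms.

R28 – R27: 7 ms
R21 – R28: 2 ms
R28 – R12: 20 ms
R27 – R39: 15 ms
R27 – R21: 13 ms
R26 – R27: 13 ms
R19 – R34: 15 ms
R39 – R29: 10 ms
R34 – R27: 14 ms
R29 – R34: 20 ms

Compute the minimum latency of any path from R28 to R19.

Candidate routes:
R28–R27–R34–R19: 7+14+15 = 36
R28–R21–R27–R34–R19: 2+13+14+15 = 44
The minimum is 36 ms via R28–R27–R34–R19.

36 ms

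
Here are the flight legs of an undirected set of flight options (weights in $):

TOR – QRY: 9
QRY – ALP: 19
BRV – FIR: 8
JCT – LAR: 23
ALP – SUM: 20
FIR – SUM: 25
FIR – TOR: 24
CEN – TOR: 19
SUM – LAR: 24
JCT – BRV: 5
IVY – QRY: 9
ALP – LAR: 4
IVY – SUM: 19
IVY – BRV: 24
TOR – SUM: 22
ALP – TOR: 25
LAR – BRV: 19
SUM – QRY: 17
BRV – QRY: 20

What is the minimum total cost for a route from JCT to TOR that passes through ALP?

Shortest JCT→ALP: JCT → LAR → ALP = 27
Best ALP to TOR: ALP → TOR costing 25
Total via ALP: 27 + 25 = $52.

$52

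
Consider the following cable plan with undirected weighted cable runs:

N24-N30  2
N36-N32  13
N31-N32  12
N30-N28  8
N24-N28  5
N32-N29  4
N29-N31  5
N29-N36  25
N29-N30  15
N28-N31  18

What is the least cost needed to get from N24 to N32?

21

Settle nodes by increasing distance from N24:
N24: 0
N30: 2  (via N24)
N28: 5  (via N24)
N29: 17  (via N30)
N32: 21  (via N29)
Shortest route: N24 → N30 → N29 → N32 = 21.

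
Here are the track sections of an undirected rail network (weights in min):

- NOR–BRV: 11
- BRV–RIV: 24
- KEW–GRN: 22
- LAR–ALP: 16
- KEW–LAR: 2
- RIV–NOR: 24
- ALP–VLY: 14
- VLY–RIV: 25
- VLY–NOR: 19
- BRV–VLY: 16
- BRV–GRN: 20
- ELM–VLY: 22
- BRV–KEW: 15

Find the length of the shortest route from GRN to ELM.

Settle nodes by increasing distance from GRN:
GRN: 0
BRV: 20  (via GRN)
KEW: 22  (via GRN)
LAR: 24  (via KEW)
NOR: 31  (via BRV)
VLY: 36  (via BRV)
ALP: 40  (via LAR)
RIV: 44  (via BRV)
ELM: 58  (via VLY)
Shortest route: GRN–BRV–VLY–ELM = 58 min.

58 min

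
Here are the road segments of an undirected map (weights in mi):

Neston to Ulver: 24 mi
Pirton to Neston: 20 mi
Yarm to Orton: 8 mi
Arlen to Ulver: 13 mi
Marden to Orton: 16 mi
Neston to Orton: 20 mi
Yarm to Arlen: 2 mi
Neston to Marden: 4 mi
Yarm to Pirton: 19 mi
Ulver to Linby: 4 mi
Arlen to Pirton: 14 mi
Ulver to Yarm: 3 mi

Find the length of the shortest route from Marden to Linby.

Compare a few routes:
Marden → Orton → Yarm → Ulver → Linby: 16+8+3+4 = 31
Marden → Neston → Ulver → Linby: 4+24+4 = 32
Cheapest is Marden → Orton → Yarm → Ulver → Linby at 31 mi.

31 mi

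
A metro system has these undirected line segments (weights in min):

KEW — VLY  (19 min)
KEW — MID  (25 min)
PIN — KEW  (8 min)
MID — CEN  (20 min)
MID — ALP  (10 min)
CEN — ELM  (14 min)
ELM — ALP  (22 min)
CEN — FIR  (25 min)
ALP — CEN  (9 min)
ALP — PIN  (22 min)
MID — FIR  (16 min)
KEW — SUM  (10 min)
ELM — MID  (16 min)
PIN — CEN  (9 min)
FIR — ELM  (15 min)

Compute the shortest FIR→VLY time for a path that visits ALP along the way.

Shortest FIR→ALP: FIR–MID–ALP = 26
Best ALP to VLY: ALP–CEN–PIN–KEW–VLY costing 45
Total via ALP: 26 + 45 = 71 min.

71 min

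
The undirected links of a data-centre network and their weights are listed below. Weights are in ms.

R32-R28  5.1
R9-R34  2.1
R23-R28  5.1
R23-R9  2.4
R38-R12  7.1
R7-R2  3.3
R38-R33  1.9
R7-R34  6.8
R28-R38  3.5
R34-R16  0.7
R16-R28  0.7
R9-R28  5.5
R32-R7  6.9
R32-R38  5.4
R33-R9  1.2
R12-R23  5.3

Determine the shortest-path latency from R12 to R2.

Settle nodes by increasing distance from R12:
R12: 0
R23: 5.3  (via R12)
R38: 7.1  (via R12)
R9: 7.7  (via R23)
R33: 8.9  (via R9)
R34: 9.8  (via R9)
R28: 10.4  (via R23)
R16: 10.5  (via R34)
R32: 12.5  (via R38)
R7: 16.6  (via R34)
R2: 19.9  (via R7)
Shortest route: R12 → R23 → R9 → R34 → R7 → R2 = 19.9 ms.

19.9 ms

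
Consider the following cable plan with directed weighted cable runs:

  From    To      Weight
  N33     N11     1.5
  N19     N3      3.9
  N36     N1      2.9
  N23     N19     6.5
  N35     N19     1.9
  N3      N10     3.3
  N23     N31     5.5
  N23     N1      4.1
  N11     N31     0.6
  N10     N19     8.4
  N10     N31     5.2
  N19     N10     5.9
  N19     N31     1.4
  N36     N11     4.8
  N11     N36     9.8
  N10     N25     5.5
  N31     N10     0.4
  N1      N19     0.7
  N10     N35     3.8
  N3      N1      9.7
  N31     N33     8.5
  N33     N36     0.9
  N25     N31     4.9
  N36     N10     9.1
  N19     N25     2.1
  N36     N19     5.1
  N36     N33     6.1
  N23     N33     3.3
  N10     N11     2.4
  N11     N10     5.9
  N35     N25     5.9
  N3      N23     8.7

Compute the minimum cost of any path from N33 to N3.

Enumerating some paths:
N33 - N36 - N19 - N3: 0.9+5.1+3.9 = 9.9
N33 - N36 - N1 - N19 - N3: 0.9+2.9+0.7+3.9 = 8.4
N33 - N11 - N31 - N10 - N35 - N19 - N3: 1.5+0.6+0.4+3.8+1.9+3.9 = 12.1
The minimum is 8.4 via N33 - N36 - N1 - N19 - N3.

8.4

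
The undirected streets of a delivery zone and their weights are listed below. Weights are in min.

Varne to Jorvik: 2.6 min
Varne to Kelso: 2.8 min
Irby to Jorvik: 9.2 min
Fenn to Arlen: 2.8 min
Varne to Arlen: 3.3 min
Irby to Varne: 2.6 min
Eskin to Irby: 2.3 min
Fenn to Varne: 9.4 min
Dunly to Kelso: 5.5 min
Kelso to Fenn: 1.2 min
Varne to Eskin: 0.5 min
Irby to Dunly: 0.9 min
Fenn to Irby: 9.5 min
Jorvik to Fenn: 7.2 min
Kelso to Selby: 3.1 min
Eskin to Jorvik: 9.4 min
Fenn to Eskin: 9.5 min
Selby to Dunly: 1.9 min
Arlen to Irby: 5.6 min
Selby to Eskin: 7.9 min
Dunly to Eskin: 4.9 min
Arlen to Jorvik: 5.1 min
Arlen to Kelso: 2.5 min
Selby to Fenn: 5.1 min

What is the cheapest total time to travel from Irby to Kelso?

Running Dijkstra from Irby:
Irby: 0
Dunly: 0.9  (via Irby)
Eskin: 2.3  (via Irby)
Varne: 2.6  (via Irby)
Selby: 2.8  (via Dunly)
Jorvik: 5.2  (via Varne)
Kelso: 5.4  (via Varne)
Shortest route: Irby → Varne → Kelso = 5.4 min.

5.4 min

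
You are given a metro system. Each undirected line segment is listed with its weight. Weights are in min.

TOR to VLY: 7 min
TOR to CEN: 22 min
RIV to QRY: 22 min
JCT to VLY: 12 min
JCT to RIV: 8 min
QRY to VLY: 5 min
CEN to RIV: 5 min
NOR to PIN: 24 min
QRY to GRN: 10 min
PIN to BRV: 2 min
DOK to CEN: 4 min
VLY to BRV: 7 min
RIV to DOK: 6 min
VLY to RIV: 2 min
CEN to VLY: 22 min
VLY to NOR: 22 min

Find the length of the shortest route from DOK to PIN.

17 min

Settle nodes by increasing distance from DOK:
DOK: 0
CEN: 4  (via DOK)
RIV: 6  (via DOK)
VLY: 8  (via RIV)
QRY: 13  (via VLY)
JCT: 14  (via RIV)
BRV: 15  (via VLY)
TOR: 15  (via VLY)
PIN: 17  (via BRV)
Shortest route: DOK → RIV → VLY → BRV → PIN = 17 min.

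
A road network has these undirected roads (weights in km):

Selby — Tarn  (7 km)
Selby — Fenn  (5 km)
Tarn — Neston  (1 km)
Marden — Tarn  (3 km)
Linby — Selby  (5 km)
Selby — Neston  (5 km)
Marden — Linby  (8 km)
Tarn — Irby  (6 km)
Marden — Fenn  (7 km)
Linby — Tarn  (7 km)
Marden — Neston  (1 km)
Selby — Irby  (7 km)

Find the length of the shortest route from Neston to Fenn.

8 km

Enumerating some paths:
Neston - Marden - Fenn: 1+7 = 8
Neston - Selby - Fenn: 5+5 = 10
Cheapest is Neston - Marden - Fenn at 8 km.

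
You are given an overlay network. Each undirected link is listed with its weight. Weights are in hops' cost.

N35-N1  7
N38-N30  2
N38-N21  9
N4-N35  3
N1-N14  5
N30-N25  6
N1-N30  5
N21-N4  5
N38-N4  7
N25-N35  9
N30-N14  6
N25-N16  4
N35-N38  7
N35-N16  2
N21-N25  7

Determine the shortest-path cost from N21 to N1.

Settle nodes by increasing distance from N21:
N21: 0
N4: 5  (via N21)
N25: 7  (via N21)
N35: 8  (via N4)
N38: 9  (via N21)
N16: 10  (via N35)
N30: 11  (via N38)
N1: 15  (via N35)
Shortest route: N21 → N4 → N35 → N1 = 15 hops' cost.

15 hops' cost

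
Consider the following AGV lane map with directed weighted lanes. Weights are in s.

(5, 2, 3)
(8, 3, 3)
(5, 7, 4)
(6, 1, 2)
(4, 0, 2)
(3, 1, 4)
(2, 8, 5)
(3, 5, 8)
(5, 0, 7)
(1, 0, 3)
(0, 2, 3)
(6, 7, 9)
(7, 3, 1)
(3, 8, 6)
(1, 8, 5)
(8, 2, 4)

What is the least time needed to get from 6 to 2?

8 s

Enumerating some paths:
6–7–3–8–2: 9+1+6+4 = 20
6–1–0–2: 2+3+3 = 8
6–1–8–2: 2+5+4 = 11
Cheapest is 6–1–0–2 at 8 s.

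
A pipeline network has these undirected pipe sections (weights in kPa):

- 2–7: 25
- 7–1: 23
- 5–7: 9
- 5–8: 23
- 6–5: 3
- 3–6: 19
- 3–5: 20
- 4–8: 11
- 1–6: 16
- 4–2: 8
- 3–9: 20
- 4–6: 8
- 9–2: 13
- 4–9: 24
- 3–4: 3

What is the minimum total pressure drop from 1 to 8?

35 kPa

Compare a few routes:
1 → 6 → 4 → 8: 16+8+11 = 35
1 → 6 → 3 → 4 → 8: 16+19+3+11 = 49
1 → 6 → 5 → 8: 16+3+23 = 42
The minimum is 35 kPa via 1 → 6 → 4 → 8.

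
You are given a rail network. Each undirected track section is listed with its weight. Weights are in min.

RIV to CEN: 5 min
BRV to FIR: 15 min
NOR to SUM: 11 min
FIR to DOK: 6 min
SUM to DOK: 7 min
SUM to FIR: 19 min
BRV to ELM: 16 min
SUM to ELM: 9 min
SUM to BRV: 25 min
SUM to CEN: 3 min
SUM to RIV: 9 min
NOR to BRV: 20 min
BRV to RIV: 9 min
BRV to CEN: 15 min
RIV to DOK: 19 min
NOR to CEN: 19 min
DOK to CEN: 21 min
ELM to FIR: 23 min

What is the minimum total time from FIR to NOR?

24 min

Enumerating some paths:
FIR–SUM–NOR: 19+11 = 30
FIR–DOK–SUM–NOR: 6+7+11 = 24
FIR–DOK–SUM–CEN–NOR: 6+7+3+19 = 35
The minimum is 24 min via FIR–DOK–SUM–NOR.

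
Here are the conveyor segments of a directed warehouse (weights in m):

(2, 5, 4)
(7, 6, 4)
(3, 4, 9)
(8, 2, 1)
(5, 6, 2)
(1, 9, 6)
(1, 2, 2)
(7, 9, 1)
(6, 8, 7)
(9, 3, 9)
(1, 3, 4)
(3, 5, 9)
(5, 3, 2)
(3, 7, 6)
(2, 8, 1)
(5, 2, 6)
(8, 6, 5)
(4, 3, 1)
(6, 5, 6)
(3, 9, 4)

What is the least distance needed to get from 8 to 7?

Compare a few routes:
8 → 2 → 5 → 3 → 7: 1+4+2+6 = 13
8 → 6 → 5 → 3 → 7: 5+6+2+6 = 19
Cheapest is 8 → 2 → 5 → 3 → 7 at 13 m.

13 m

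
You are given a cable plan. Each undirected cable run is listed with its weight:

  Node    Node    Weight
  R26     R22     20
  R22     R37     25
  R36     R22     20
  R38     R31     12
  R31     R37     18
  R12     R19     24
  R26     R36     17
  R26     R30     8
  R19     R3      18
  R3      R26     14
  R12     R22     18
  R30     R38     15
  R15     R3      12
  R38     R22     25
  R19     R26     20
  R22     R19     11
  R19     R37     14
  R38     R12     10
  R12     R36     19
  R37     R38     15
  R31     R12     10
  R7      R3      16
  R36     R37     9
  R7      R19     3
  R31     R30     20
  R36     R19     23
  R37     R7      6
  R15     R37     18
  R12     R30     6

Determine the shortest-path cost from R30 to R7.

31

Enumerating some paths:
R30 - R12 - R19 - R7: 6+24+3 = 33
R30 - R26 - R19 - R7: 8+20+3 = 31
The minimum is 31 via R30 - R26 - R19 - R7.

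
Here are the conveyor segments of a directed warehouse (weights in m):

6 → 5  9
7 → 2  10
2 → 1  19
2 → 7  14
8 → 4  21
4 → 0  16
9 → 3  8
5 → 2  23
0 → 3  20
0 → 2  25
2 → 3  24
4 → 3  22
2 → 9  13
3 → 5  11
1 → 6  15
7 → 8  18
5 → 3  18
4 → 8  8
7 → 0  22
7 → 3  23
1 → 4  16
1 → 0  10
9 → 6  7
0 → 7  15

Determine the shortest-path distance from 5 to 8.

55 m

Running Dijkstra from 5:
5: 0
3: 18  (via 5)
2: 23  (via 5)
9: 36  (via 2)
7: 37  (via 2)
1: 42  (via 2)
6: 43  (via 9)
0: 52  (via 1)
8: 55  (via 7)
Shortest route: 5 → 2 → 7 → 8 = 55 m.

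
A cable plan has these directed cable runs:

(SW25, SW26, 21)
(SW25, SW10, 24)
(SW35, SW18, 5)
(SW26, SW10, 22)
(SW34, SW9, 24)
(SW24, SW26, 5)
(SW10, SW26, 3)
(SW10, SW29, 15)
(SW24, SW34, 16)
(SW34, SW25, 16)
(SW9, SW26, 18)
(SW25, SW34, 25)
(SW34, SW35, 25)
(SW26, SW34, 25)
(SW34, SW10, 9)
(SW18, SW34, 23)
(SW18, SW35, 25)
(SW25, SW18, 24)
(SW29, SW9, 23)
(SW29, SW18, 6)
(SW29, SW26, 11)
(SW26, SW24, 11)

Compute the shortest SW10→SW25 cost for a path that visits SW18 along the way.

60

Shortest SW10→SW18: SW10–SW29–SW18 = 21
Shortest SW18→SW25: SW18–SW34–SW25 = 39
Total via SW18: 21 + 39 = 60.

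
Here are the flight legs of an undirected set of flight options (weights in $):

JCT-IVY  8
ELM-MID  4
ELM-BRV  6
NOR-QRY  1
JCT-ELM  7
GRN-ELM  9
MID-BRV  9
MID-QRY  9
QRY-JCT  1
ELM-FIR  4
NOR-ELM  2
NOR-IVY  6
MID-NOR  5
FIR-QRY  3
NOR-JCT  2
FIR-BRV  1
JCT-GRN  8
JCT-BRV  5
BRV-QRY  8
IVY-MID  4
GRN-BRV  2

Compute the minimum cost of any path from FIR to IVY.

Running Dijkstra from FIR:
FIR: 0
BRV: 1  (via FIR)
GRN: 3  (via BRV)
QRY: 3  (via FIR)
ELM: 4  (via FIR)
JCT: 4  (via QRY)
NOR: 4  (via QRY)
MID: 8  (via ELM)
IVY: 10  (via NOR)
Shortest route: FIR–QRY–NOR–IVY = $10.

$10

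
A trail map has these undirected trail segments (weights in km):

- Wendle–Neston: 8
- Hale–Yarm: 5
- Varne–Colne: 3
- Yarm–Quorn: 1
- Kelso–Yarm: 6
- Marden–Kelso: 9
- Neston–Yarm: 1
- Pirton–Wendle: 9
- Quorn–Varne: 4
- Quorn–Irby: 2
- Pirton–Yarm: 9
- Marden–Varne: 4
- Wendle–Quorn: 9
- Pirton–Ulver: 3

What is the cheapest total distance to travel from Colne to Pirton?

17 km

Running Dijkstra from Colne:
Colne: 0
Varne: 3  (via Colne)
Marden: 7  (via Varne)
Quorn: 7  (via Varne)
Yarm: 8  (via Quorn)
Neston: 9  (via Yarm)
Irby: 9  (via Quorn)
Hale: 13  (via Yarm)
Kelso: 14  (via Yarm)
Wendle: 16  (via Quorn)
Pirton: 17  (via Yarm)
Shortest route: Colne → Varne → Quorn → Yarm → Pirton = 17 km.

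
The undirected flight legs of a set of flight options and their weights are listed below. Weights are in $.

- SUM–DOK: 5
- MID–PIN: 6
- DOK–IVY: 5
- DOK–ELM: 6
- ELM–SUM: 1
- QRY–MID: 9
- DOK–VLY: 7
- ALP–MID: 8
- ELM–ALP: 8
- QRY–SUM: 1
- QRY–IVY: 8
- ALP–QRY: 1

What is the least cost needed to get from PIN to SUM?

$16

Compare a few routes:
PIN - MID - ALP - ELM - SUM: 6+8+8+1 = 23
PIN - MID - QRY - IVY - DOK - SUM: 6+9+8+5+5 = 33
PIN - MID - QRY - SUM: 6+9+1 = 16
PIN - MID - QRY - ALP - ELM - SUM: 6+9+1+8+1 = 25
The minimum is $16 via PIN - MID - QRY - SUM.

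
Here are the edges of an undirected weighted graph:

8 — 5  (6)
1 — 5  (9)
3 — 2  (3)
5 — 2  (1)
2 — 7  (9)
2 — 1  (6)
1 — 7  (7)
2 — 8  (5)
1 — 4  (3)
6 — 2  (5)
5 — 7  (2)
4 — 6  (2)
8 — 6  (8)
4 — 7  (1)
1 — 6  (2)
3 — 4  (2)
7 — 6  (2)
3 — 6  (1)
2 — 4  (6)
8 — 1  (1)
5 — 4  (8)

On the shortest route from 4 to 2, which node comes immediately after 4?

7

Compare a few routes:
4 - 3 - 2: 2+3 = 5
4 - 2: 6 = 6
4 - 7 - 5 - 2: 1+2+1 = 4
4 - 6 - 3 - 2: 2+1+3 = 6
The minimum is 4 via 4 - 7 - 5 - 2.
So from 4 the first move is to 7.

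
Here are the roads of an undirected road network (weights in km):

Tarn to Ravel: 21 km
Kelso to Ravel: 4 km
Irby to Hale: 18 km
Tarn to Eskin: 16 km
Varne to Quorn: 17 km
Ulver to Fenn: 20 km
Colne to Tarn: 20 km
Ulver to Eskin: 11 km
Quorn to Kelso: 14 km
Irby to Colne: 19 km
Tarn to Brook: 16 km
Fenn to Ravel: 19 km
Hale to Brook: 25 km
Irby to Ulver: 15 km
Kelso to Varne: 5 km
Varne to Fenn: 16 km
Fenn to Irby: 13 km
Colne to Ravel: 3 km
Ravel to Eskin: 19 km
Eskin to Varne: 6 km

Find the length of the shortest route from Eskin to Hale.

44 km

Enumerating some paths:
Eskin → Ulver → Irby → Hale: 11+15+18 = 44
Eskin → Varne → Fenn → Irby → Hale: 6+16+13+18 = 53
Cheapest is Eskin → Ulver → Irby → Hale at 44 km.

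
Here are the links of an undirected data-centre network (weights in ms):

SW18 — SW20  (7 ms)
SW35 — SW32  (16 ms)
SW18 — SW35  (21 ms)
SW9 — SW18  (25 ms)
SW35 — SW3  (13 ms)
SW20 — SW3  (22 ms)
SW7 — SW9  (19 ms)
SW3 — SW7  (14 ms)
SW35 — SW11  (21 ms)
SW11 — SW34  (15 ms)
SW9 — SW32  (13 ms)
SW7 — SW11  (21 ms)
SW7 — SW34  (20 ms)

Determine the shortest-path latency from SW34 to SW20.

Candidate routes:
SW34–SW7–SW3–SW20: 20+14+22 = 56
SW34–SW7–SW9–SW18–SW20: 20+19+25+7 = 71
SW34–SW11–SW35–SW3–SW20: 15+21+13+22 = 71
SW34–SW11–SW35–SW18–SW20: 15+21+21+7 = 64
Cheapest is SW34–SW7–SW3–SW20 at 56 ms.

56 ms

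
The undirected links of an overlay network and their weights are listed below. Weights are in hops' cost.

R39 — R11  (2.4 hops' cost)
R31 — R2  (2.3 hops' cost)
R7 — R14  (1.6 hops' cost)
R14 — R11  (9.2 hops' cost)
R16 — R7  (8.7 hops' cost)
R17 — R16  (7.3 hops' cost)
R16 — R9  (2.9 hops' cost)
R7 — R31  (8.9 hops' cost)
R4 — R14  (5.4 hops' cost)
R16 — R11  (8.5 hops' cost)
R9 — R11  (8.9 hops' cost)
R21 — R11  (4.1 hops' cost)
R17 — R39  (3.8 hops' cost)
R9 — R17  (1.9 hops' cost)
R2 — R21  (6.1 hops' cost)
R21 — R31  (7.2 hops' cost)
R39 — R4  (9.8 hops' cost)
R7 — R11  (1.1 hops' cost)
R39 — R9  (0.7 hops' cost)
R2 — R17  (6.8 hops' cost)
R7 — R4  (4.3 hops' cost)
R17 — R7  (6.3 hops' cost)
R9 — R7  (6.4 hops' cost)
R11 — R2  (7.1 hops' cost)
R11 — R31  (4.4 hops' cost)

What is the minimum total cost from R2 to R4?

12.1 hops' cost

Enumerating some paths:
R2 - R11 - R7 - R4: 7.1+1.1+4.3 = 12.5
R2 - R31 - R11 - R7 - R4: 2.3+4.4+1.1+4.3 = 12.1
Cheapest is R2 - R31 - R11 - R7 - R4 at 12.1 hops' cost.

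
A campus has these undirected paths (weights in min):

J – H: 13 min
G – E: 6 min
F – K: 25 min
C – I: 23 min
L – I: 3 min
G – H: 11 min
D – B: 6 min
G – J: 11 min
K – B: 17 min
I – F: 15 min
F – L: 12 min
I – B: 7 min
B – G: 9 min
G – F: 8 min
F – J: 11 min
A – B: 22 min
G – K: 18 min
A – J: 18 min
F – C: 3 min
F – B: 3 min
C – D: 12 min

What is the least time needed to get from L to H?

30 min

Settle nodes by increasing distance from L:
L: 0
I: 3  (via L)
B: 10  (via I)
F: 12  (via L)
C: 15  (via F)
D: 16  (via B)
G: 19  (via B)
J: 23  (via F)
E: 25  (via G)
K: 27  (via B)
H: 30  (via G)
Shortest route: L → I → B → G → H = 30 min.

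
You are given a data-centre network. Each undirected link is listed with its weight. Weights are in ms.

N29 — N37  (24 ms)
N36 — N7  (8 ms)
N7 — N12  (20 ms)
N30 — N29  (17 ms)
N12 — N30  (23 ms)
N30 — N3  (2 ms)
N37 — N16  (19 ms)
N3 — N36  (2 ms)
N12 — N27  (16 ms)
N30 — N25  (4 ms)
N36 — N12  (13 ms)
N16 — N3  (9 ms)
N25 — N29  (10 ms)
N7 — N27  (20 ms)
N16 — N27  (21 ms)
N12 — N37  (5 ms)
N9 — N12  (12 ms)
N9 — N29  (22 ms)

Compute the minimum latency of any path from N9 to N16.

Compare a few routes:
N9 → N12 → N27 → N16: 12+16+21 = 49
N9 → N29 → N25 → N30 → N3 → N16: 22+10+4+2+9 = 47
N9 → N12 → N37 → N16: 12+5+19 = 36
N9 → N12 → N30 → N3 → N16: 12+23+2+9 = 46
Cheapest is N9 → N12 → N37 → N16 at 36 ms.

36 ms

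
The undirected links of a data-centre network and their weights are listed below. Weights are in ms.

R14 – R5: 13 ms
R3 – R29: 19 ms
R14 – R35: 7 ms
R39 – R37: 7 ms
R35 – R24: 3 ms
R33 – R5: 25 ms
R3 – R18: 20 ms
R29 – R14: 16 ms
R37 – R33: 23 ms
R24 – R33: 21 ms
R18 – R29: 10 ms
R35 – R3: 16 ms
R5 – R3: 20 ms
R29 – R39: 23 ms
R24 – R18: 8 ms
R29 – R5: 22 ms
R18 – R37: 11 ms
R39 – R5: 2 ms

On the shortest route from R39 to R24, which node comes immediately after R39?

Compare a few routes:
R39–R37–R18–R24: 7+11+8 = 26
R39–R5–R3–R35–R24: 2+20+16+3 = 41
R39–R29–R18–R24: 23+10+8 = 41
R39–R5–R14–R35–R24: 2+13+7+3 = 25
Cheapest is R39–R5–R14–R35–R24 at 25 ms.
So from R39 the first move is to R5.

R5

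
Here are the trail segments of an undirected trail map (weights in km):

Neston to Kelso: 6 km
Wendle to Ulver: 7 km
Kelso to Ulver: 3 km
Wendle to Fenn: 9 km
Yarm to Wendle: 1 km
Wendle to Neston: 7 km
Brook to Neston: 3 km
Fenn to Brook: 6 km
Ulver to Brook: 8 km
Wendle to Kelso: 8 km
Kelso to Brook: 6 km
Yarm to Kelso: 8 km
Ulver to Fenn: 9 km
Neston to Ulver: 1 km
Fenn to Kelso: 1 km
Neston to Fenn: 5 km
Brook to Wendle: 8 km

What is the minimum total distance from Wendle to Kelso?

Shortest distances from Wendle:
Wendle: 0
Yarm: 1  (via Wendle)
Neston: 7  (via Wendle)
Ulver: 7  (via Wendle)
Brook: 8  (via Wendle)
Kelso: 8  (via Wendle)
Shortest route: Wendle → Kelso = 8 km.

8 km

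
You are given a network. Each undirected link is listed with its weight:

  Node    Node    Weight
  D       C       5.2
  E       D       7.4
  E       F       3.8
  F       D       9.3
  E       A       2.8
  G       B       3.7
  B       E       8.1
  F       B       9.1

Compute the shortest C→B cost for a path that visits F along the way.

Best C to F: C → D → F costing 14.5
Shortest F→B: F → B = 9.1
Total via F: 14.5 + 9.1 = 23.6.

23.6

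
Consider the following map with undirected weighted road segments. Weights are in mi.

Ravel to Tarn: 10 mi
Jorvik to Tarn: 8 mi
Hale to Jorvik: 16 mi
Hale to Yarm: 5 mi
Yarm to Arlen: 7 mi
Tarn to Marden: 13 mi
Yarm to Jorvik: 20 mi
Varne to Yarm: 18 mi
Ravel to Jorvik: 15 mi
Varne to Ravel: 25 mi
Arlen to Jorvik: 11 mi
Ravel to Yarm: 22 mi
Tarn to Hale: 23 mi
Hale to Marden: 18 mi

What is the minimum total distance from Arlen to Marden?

Running Dijkstra from Arlen:
Arlen: 0
Yarm: 7  (via Arlen)
Jorvik: 11  (via Arlen)
Hale: 12  (via Yarm)
Tarn: 19  (via Jorvik)
Varne: 25  (via Yarm)
Ravel: 26  (via Jorvik)
Marden: 30  (via Hale)
Shortest route: Arlen–Yarm–Hale–Marden = 30 mi.

30 mi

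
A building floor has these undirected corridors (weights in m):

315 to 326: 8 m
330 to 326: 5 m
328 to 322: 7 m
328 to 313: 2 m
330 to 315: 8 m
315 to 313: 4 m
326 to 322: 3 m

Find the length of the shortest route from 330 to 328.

Shortest distances from 330:
330: 0
326: 5  (via 330)
315: 8  (via 330)
322: 8  (via 326)
313: 12  (via 315)
328: 14  (via 313)
Shortest route: 330–315–313–328 = 14 m.

14 m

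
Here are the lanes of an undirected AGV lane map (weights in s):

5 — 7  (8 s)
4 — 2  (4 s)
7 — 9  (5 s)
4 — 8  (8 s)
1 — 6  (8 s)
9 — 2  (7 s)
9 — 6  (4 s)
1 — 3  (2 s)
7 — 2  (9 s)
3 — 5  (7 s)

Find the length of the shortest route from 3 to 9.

Candidate routes:
3–1–6–9: 2+8+4 = 14
3–5–7–9: 7+8+5 = 20
Cheapest is 3–1–6–9 at 14 s.

14 s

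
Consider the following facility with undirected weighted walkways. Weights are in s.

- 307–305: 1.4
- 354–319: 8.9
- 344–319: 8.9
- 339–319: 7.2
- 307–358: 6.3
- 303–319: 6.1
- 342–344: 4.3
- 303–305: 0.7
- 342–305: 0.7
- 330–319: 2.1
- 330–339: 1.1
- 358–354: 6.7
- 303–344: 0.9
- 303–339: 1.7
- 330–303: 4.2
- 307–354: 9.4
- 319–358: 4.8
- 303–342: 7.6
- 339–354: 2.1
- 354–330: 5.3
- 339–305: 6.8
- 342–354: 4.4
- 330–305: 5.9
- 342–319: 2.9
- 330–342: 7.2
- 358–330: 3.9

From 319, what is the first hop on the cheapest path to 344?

342

Candidate routes:
319–330–339–303–344: 2.1+1.1+1.7+0.9 = 5.8
319–342–305–303–344: 2.9+0.7+0.7+0.9 = 5.2
319–303–344: 6.1+0.9 = 7
The minimum is 5.2 s via 319–342–305–303–344.
So from 319 the first move is to 342.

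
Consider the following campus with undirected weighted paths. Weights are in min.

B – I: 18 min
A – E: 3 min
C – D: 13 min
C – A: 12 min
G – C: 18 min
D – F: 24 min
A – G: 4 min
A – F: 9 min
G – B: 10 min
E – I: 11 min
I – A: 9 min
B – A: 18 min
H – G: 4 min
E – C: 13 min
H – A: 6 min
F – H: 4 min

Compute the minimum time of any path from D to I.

34 min

Settle nodes by increasing distance from D:
D: 0
C: 13  (via D)
F: 24  (via D)
A: 25  (via C)
E: 26  (via C)
H: 28  (via F)
G: 29  (via A)
I: 34  (via A)
Shortest route: D–C–A–I = 34 min.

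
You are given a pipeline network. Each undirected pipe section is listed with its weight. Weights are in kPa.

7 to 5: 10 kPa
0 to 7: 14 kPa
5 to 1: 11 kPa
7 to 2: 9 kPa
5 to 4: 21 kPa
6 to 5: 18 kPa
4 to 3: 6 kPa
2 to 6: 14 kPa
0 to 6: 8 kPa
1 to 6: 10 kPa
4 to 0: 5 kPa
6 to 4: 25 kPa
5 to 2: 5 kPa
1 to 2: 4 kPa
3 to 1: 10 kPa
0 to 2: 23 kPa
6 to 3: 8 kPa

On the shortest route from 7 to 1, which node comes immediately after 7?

2

Enumerating some paths:
7–5–2–1: 10+5+4 = 19
7–5–1: 10+11 = 21
7–2–1: 9+4 = 13
The minimum is 13 kPa via 7–2–1.
So from 7 the first move is to 2.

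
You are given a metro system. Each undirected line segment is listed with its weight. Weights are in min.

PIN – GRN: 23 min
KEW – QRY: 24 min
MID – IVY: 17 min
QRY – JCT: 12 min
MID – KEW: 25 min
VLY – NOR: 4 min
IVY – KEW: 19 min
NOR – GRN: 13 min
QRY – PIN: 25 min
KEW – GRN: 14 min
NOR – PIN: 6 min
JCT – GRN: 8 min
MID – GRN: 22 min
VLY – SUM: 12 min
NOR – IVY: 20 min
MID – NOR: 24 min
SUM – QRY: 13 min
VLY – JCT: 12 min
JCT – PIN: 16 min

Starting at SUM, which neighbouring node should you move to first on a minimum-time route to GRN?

Compare a few routes:
SUM - VLY - NOR - GRN: 12+4+13 = 29
SUM - QRY - JCT - GRN: 13+12+8 = 33
SUM - VLY - JCT - GRN: 12+12+8 = 32
Cheapest is SUM - VLY - NOR - GRN at 29 min.
So from SUM the first move is to VLY.

VLY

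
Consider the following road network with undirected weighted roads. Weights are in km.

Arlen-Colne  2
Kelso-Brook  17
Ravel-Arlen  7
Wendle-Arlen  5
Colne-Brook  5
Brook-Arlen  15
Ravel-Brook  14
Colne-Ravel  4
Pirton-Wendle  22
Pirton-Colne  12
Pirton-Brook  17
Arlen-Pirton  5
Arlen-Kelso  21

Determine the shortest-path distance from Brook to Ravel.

9 km

Candidate routes:
Brook - Ravel: 14 = 14
Brook - Arlen - Colne - Ravel: 15+2+4 = 21
Brook - Colne - Arlen - Ravel: 5+2+7 = 14
Brook - Colne - Ravel: 5+4 = 9
The minimum is 9 km via Brook - Colne - Ravel.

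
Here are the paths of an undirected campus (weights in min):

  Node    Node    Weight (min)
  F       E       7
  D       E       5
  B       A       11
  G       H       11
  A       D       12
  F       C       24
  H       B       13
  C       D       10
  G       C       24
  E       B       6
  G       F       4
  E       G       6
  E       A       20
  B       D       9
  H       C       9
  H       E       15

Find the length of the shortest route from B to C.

19 min

Running Dijkstra from B:
B: 0
E: 6  (via B)
D: 9  (via B)
A: 11  (via B)
G: 12  (via E)
F: 13  (via E)
H: 13  (via B)
C: 19  (via D)
Shortest route: B–D–C = 19 min.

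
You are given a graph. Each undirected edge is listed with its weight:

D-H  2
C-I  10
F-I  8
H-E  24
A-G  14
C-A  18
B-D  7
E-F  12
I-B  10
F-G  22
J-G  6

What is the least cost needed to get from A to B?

38

Settle nodes by increasing distance from A:
A: 0
G: 14  (via A)
C: 18  (via A)
J: 20  (via G)
I: 28  (via C)
F: 36  (via G)
B: 38  (via I)
Shortest route: A → C → I → B = 38.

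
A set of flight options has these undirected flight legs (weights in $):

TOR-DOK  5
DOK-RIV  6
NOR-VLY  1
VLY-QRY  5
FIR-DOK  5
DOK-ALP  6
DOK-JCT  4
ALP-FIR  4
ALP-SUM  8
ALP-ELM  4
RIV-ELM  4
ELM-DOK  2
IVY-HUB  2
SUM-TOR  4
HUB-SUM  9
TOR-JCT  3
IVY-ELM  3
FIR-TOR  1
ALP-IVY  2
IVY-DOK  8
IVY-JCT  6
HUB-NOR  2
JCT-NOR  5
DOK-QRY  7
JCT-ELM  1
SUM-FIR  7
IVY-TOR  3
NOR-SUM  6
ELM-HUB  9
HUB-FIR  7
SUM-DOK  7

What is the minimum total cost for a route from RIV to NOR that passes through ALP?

$14

Shortest RIV→ALP: RIV → ELM → ALP = 8
Best ALP to NOR: ALP → IVY → HUB → NOR costing 6
Total via ALP: 8 + 6 = $14.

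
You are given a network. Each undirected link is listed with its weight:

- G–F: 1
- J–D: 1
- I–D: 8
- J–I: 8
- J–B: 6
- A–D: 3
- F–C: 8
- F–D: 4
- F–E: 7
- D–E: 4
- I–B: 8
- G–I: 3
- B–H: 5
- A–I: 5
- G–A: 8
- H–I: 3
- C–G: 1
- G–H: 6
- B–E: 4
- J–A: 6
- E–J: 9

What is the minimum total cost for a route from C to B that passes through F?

Best C to F: C–G–F costing 2
Best F to B: F–D–J–B costing 11
Total via F: 2 + 11 = 13.

13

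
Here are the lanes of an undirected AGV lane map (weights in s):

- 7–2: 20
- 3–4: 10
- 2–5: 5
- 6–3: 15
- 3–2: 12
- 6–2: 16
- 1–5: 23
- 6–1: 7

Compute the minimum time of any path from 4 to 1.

32 s

Compare a few routes:
4 → 3 → 2 → 5 → 1: 10+12+5+23 = 50
4 → 3 → 6 → 2 → 5 → 1: 10+15+16+5+23 = 69
4 → 3 → 2 → 6 → 1: 10+12+16+7 = 45
4 → 3 → 6 → 1: 10+15+7 = 32
Cheapest is 4 → 3 → 6 → 1 at 32 s.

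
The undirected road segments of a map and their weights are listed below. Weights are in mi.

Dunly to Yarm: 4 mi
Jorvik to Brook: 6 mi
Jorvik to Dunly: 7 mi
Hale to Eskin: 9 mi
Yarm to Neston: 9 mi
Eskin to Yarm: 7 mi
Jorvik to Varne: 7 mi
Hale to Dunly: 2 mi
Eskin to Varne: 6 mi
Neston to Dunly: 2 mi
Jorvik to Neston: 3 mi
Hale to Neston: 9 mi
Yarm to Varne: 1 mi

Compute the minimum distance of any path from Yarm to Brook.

14 mi

Enumerating some paths:
Yarm - Varne - Jorvik - Brook: 1+7+6 = 14
Yarm - Dunly - Jorvik - Brook: 4+7+6 = 17
Yarm - Dunly - Neston - Jorvik - Brook: 4+2+3+6 = 15
Yarm - Neston - Jorvik - Brook: 9+3+6 = 18
Cheapest is Yarm - Varne - Jorvik - Brook at 14 mi.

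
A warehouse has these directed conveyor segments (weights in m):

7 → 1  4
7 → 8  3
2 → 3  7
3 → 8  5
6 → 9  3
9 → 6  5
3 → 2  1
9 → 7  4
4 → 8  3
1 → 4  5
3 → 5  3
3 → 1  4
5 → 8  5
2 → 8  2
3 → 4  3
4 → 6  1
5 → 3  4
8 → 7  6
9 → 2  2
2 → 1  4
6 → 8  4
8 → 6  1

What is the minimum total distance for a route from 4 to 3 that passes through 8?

16 m

Best 4 to 8: 4 → 8 costing 3
Best 8 to 3: 8 → 6 → 9 → 2 → 3 costing 13
Total via 8: 3 + 13 = 16 m.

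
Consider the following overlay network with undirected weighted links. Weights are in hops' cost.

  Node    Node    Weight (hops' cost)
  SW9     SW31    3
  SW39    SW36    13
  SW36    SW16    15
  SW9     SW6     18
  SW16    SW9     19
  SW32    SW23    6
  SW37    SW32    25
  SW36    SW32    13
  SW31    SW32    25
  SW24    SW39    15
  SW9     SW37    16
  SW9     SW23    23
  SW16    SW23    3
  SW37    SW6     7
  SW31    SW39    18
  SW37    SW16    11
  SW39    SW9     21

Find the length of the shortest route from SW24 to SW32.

Shortest distances from SW24:
SW24: 0
SW39: 15  (via SW24)
SW36: 28  (via SW39)
SW31: 33  (via SW39)
SW9: 36  (via SW39)
SW32: 41  (via SW36)
Shortest route: SW24 → SW39 → SW36 → SW32 = 41 hops' cost.

41 hops' cost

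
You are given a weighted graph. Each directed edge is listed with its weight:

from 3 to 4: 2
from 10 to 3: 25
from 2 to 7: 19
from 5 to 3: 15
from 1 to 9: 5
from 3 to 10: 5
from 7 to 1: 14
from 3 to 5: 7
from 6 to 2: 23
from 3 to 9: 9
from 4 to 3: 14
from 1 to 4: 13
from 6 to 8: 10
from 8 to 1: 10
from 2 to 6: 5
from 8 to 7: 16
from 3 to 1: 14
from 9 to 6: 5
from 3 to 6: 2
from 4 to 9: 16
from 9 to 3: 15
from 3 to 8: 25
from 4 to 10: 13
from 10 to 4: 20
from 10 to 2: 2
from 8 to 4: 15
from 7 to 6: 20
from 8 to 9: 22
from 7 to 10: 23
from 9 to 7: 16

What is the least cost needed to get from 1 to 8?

20

Running Dijkstra from 1:
1: 0
9: 5  (via 1)
6: 10  (via 9)
4: 13  (via 1)
3: 20  (via 9)
8: 20  (via 6)
Shortest route: 1–9–6–8 = 20.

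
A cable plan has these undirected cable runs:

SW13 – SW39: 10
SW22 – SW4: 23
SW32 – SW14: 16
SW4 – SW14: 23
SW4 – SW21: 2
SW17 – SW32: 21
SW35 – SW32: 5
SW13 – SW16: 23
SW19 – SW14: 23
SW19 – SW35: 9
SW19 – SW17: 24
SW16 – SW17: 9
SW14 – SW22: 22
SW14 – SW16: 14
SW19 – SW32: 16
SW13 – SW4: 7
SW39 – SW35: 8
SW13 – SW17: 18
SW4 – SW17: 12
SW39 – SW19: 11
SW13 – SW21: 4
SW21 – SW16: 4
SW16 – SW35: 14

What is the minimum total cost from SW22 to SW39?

Running Dijkstra from SW22:
SW22: 0
SW14: 22  (via SW22)
SW4: 23  (via SW22)
SW21: 25  (via SW4)
SW16: 29  (via SW21)
SW13: 29  (via SW21)
SW17: 35  (via SW4)
SW32: 38  (via SW14)
SW39: 39  (via SW13)
Shortest route: SW22–SW4–SW21–SW13–SW39 = 39.

39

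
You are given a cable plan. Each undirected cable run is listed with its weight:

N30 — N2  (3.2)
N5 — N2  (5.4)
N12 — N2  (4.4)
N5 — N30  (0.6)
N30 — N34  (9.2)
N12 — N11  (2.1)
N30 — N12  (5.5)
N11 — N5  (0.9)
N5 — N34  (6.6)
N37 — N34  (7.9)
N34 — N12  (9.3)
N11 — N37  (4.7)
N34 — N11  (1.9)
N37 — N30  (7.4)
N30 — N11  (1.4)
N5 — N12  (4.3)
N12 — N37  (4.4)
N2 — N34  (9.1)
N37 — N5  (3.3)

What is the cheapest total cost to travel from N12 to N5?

Candidate routes:
N12 → N11 → N30 → N5: 2.1+1.4+0.6 = 4.1
N12 → N5: 4.3 = 4.3
N12 → N30 → N5: 5.5+0.6 = 6.1
N12 → N11 → N5: 2.1+0.9 = 3
Cheapest is N12 → N11 → N5 at 3.

3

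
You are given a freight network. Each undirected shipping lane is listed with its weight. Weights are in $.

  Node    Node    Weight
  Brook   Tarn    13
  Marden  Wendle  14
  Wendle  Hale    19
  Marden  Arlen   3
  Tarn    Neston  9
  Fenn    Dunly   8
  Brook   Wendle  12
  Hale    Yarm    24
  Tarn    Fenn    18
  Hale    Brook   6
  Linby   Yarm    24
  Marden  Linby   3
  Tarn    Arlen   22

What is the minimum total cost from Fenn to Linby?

$46

Compare a few routes:
Fenn - Tarn - Brook - Wendle - Marden - Linby: 18+13+12+14+3 = 60
Fenn - Tarn - Brook - Hale - Wendle - Marden - Linby: 18+13+6+19+14+3 = 73
Fenn - Tarn - Brook - Hale - Yarm - Linby: 18+13+6+24+24 = 85
Fenn - Tarn - Arlen - Marden - Linby: 18+22+3+3 = 46
The minimum is $46 via Fenn - Tarn - Arlen - Marden - Linby.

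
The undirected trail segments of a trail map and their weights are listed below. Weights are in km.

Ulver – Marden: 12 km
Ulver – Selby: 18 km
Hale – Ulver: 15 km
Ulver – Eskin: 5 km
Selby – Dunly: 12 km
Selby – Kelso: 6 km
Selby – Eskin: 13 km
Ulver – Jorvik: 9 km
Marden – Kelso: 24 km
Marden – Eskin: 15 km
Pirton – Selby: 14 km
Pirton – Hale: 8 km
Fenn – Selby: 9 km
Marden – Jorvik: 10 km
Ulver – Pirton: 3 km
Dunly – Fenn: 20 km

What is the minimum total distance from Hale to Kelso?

Candidate routes:
Hale - Pirton - Ulver - Eskin - Selby - Kelso: 8+3+5+13+6 = 35
Hale - Pirton - Ulver - Selby - Kelso: 8+3+18+6 = 35
Hale - Pirton - Selby - Kelso: 8+14+6 = 28
The minimum is 28 km via Hale - Pirton - Selby - Kelso.

28 km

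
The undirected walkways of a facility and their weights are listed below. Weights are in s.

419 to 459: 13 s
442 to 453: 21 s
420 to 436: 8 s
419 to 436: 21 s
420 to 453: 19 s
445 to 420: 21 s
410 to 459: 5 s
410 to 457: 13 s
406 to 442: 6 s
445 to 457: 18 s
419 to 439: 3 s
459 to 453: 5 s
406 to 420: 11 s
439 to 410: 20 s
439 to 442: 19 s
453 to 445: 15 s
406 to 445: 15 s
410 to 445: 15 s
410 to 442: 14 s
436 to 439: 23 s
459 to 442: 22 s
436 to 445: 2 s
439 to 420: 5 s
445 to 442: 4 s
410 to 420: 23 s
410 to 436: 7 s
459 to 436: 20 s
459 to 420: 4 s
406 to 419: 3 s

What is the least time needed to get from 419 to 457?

30 s

Enumerating some paths:
419 - 459 - 410 - 457: 13+5+13 = 31
419 - 439 - 420 - 459 - 410 - 457: 3+5+4+5+13 = 30
The minimum is 30 s via 419 - 439 - 420 - 459 - 410 - 457.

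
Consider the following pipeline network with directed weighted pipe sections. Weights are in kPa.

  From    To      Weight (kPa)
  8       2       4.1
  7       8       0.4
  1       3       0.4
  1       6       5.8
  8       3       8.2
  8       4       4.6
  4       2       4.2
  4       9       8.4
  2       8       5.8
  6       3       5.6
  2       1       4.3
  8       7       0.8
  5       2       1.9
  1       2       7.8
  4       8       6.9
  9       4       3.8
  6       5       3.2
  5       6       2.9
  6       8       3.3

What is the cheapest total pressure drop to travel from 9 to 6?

Compare a few routes:
9 → 4 → 8 → 2 → 1 → 6: 3.8+6.9+4.1+4.3+5.8 = 24.9
9 → 4 → 2 → 1 → 6: 3.8+4.2+4.3+5.8 = 18.1
Cheapest is 9 → 4 → 2 → 1 → 6 at 18.1 kPa.

18.1 kPa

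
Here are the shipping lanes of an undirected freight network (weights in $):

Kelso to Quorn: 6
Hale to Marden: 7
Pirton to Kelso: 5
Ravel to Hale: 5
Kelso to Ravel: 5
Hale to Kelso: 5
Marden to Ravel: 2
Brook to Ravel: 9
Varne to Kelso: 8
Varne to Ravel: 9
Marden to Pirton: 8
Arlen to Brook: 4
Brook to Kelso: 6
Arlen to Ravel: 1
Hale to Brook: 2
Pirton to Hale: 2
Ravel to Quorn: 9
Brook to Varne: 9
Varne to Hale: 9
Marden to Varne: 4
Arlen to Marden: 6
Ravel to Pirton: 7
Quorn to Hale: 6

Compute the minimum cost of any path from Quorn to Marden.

Candidate routes:
Quorn–Ravel–Marden: 9+2 = 11
Quorn–Hale–Marden: 6+7 = 13
Cheapest is Quorn–Ravel–Marden at $11.

$11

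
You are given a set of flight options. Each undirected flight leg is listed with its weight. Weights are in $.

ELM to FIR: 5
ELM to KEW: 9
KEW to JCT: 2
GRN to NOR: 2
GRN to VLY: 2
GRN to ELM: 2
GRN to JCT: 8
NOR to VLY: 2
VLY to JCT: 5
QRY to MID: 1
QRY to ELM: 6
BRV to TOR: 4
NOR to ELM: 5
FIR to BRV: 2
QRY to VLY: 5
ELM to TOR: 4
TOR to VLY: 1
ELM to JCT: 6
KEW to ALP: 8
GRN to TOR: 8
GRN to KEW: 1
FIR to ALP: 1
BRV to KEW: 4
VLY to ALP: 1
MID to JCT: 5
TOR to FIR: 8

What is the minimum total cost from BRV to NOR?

$6

Enumerating some paths:
BRV - KEW - GRN - NOR: 4+1+2 = 7
BRV - TOR - VLY - NOR: 4+1+2 = 7
BRV - FIR - ALP - VLY - NOR: 2+1+1+2 = 6
The minimum is $6 via BRV - FIR - ALP - VLY - NOR.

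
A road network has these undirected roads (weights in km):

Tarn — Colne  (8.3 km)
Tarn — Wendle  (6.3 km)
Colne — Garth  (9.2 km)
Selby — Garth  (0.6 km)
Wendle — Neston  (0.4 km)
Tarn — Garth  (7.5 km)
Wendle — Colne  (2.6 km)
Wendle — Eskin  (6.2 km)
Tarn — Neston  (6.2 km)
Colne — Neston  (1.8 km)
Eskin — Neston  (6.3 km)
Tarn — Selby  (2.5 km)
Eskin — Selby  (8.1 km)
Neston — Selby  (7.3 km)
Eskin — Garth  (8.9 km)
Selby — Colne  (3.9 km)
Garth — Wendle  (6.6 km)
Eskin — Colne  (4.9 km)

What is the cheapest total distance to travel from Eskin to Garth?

8.7 km

Shortest distances from Eskin:
Eskin: 0
Colne: 4.9  (via Eskin)
Wendle: 6.2  (via Eskin)
Neston: 6.3  (via Eskin)
Selby: 8.1  (via Eskin)
Garth: 8.7  (via Selby)
Shortest route: Eskin–Selby–Garth = 8.7 km.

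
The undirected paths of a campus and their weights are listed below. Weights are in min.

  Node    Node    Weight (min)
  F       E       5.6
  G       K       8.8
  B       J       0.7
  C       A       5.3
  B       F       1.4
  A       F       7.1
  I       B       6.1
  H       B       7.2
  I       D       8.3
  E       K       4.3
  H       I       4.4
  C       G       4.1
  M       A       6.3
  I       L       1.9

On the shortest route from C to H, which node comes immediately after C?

A

Enumerating some paths:
C–A–F–B–H: 5.3+7.1+1.4+7.2 = 21
C–A–F–B–I–H: 5.3+7.1+1.4+6.1+4.4 = 24.3
The minimum is 21 min via C–A–F–B–H.
So from C the first move is to A.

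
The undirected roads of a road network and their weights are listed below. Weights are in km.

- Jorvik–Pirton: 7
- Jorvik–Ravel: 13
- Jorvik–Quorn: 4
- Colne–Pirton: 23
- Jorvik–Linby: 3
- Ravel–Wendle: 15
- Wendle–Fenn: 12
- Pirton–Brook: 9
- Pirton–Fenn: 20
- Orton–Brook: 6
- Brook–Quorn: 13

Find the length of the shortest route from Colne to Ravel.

Settle nodes by increasing distance from Colne:
Colne: 0
Pirton: 23  (via Colne)
Jorvik: 30  (via Pirton)
Brook: 32  (via Pirton)
Linby: 33  (via Jorvik)
Quorn: 34  (via Jorvik)
Orton: 38  (via Brook)
Fenn: 43  (via Pirton)
Ravel: 43  (via Jorvik)
Shortest route: Colne → Pirton → Jorvik → Ravel = 43 km.

43 km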